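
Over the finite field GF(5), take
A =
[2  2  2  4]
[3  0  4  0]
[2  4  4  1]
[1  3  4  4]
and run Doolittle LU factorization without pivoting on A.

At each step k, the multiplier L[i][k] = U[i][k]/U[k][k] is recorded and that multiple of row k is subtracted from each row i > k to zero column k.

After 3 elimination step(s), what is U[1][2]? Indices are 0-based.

U[1][2] = 1

k=0: U[0][0]=2
  eliminate (1,0): mult=4, new row 1: (0, 2, 1, 4); set L[1][0]=4
  eliminate (2,0): mult=1, new row 2: (0, 2, 2, 2); set L[2][0]=1
  eliminate (3,0): mult=3, new row 3: (0, 2, 3, 2); set L[3][0]=3
k=1: U[1][1]=2
  eliminate (2,1): mult=1, new row 2: (0, 0, 1, 3); set L[2][1]=1
  eliminate (3,1): mult=1, new row 3: (0, 0, 2, 3); set L[3][1]=1
k=2: U[2][2]=1
  eliminate (3,2): mult=2, new row 3: (0, 0, 0, 2); set L[3][2]=2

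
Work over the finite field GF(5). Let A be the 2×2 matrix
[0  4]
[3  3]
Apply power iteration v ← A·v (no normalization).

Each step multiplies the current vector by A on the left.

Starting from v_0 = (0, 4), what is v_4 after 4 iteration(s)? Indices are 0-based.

v_4 = (4, 1)

v_0 = (0, 4).
v_1 = A·v_0 = (1, 2).
v_2 = A·v_1 = (3, 4).
v_3 = A·v_2 = (1, 1).
v_4 = A·v_3 = (4, 1).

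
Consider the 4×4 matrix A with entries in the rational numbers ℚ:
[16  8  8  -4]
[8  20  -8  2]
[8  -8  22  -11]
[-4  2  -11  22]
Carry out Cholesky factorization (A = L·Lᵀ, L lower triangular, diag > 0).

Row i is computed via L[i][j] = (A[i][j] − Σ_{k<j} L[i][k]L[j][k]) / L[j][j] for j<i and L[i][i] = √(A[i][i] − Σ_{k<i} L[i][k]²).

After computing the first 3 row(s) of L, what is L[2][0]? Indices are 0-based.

Step 1: L[0][0] = √(16) = 4.
  L[1][0] = (8) / L[0][0] = 2.
Step 2: L[1][1] = √(16) = 4.
  L[2][0] = (8) / L[0][0] = 2.
  L[2][1] = (-12) / L[1][1] = -3.
Step 3: L[2][2] = √(9) = 3.

L[2][0] = 2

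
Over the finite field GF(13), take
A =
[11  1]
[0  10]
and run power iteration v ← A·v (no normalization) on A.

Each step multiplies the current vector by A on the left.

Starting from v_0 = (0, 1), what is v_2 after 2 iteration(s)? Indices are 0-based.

v_0 = (0, 1).
v_1 = A·v_0 = (1, 10).
v_2 = A·v_1 = (8, 9).

v_2 = (8, 9)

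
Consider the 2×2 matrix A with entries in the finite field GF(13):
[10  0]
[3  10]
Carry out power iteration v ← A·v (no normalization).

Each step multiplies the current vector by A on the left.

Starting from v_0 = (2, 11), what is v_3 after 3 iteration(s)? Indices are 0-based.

v_3 = (11, 8)

v_0 = (2, 11).
v_1 = A·v_0 = (7, 12).
v_2 = A·v_1 = (5, 11).
v_3 = A·v_2 = (11, 8).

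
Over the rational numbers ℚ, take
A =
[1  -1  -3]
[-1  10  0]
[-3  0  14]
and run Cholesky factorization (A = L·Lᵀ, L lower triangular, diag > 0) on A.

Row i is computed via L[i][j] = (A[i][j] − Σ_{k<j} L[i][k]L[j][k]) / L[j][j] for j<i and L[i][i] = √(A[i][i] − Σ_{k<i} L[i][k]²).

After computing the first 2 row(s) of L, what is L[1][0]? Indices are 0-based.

Step 1: L[0][0] = √(1) = 1.
  L[1][0] = (-1) / L[0][0] = -1.
Step 2: L[1][1] = √(9) = 3.

L[1][0] = -1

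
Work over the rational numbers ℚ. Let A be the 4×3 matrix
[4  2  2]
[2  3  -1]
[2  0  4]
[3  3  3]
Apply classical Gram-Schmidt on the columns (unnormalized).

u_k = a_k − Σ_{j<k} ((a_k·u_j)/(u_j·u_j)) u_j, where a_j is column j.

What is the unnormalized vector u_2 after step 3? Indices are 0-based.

Step 1: u_0 = a_0 = (4, 2, 2, 3).
Step 2: u_1 = a_1 − (23/33)·u_0 = (-26/33, 53/33, -46/33, 10/11).
Step 3: u_2 = a_2 − (23/33)·u_0 − (-199/197)·u_1 = (-312/197, -152/197, 236/197, 360/197).

u_2 = (-312/197, -152/197, 236/197, 360/197)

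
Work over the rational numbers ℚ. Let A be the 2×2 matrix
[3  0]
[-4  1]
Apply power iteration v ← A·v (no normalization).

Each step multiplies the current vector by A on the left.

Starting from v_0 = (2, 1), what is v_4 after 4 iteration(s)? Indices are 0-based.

v_4 = (162, -319)

v_0 = (2, 1).
v_1 = A·v_0 = (6, -7).
v_2 = A·v_1 = (18, -31).
v_3 = A·v_2 = (54, -103).
v_4 = A·v_3 = (162, -319).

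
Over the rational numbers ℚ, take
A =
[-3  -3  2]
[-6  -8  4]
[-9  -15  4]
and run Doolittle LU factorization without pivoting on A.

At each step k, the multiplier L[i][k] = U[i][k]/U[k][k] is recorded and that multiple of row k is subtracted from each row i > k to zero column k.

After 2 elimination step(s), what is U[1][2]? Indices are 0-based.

U[1][2] = 0

[col 0] pivot -3
  R1 -= 2*R0 → (0, -2, 0)  (L[1][0] := 2)
  R2 -= 3*R0 → (0, -6, -2)  (L[2][0] := 3)
[col 1] pivot -2
  R2 -= 3*R1 → (0, 0, -2)  (L[2][1] := 3)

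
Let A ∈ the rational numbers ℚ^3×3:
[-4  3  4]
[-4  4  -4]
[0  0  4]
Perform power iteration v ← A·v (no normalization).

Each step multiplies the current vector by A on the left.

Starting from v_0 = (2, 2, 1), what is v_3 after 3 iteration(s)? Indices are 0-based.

v_3 = (-40, -208, 64)

v_0 = (2, 2, 1).
v_1 = A·v_0 = (2, -4, 4).
v_2 = A·v_1 = (-4, -40, 16).
v_3 = A·v_2 = (-40, -208, 64).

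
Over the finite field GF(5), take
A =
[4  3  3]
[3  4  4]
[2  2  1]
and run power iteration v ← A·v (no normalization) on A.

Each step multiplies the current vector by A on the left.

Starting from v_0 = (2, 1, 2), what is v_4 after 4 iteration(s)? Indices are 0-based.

v_0 = (2, 1, 2).
v_1 = A·v_0 = (2, 3, 3).
v_2 = A·v_1 = (1, 0, 3).
v_3 = A·v_2 = (3, 0, 0).
v_4 = A·v_3 = (2, 4, 1).

v_4 = (2, 4, 1)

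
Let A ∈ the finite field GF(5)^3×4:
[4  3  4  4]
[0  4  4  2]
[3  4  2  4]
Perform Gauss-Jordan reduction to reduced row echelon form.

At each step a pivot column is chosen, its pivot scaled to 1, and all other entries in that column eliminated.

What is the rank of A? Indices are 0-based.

rank = 3

step 1: normalize row 0 (÷4) = (1, 2, 1, 1)
  row 2: subtract 3×row0 = (0, 3, 4, 1)
step 2: normalize row 1 (÷4) = (0, 1, 1, 3)
  row 0: subtract 2×row1 = (1, 0, 4, 0)
  row 2: subtract 3×row1 = (0, 0, 1, 2)
step 3: normalize row 2 (÷1) = (0, 0, 1, 2)
  row 0: subtract 4×row2 = (1, 0, 0, 2)
  row 1: subtract 1×row2 = (0, 1, 0, 1)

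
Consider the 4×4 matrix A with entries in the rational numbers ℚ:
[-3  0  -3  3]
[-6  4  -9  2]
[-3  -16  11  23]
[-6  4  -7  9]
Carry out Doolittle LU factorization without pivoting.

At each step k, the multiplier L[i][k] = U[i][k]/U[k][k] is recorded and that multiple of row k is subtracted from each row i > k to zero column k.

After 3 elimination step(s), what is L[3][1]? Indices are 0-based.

[col 0] pivot -3
  R1 -= 2*R0 → (0, 4, -3, -4)  (L[1][0] := 2)
  R2 -= 1*R0 → (0, -16, 14, 20)  (L[2][0] := 1)
  R3 -= 2*R0 → (0, 4, -1, 3)  (L[3][0] := 2)
[col 1] pivot 4
  R2 -= -4*R1 → (0, 0, 2, 4)  (L[2][1] := -4)
  R3 -= 1*R1 → (0, 0, 2, 7)  (L[3][1] := 1)
[col 2] pivot 2
  R3 -= 1*R2 → (0, 0, 0, 3)  (L[3][2] := 1)

L[3][1] = 1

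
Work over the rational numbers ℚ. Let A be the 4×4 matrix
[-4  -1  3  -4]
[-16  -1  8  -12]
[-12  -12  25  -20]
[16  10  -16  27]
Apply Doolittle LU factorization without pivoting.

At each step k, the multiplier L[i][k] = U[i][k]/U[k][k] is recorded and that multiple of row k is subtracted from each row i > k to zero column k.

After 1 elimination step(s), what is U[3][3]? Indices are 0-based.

Step 1: pivot at (0,0) is -4.
  row1 ← row1 − (4)·row0  ⇒  L[1][0]=4, U row1=(0, 3, -4, 4)
  row2 ← row2 − (3)·row0  ⇒  L[2][0]=3, U row2=(0, -9, 16, -8)
  row3 ← row3 − (-4)·row0  ⇒  L[3][0]=-4, U row3=(0, 6, -4, 11)

U[3][3] = 11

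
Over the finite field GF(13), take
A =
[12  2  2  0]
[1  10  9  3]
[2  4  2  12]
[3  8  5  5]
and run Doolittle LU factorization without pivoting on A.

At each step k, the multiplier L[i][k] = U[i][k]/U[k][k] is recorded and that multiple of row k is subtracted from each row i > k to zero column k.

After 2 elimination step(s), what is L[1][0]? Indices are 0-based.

Step 1: pivot at (0,0) is 12.
  row1 ← row1 − (12)·row0  ⇒  L[1][0]=12, U row1=(0, 12, 11, 3)
  row2 ← row2 − (11)·row0  ⇒  L[2][0]=11, U row2=(0, 8, 6, 12)
  row3 ← row3 − (10)·row0  ⇒  L[3][0]=10, U row3=(0, 1, 11, 5)
Step 2: pivot at (1,1) is 12.
  row2 ← row2 − (5)·row1  ⇒  L[2][1]=5, U row2=(0, 0, 3, 10)
  row3 ← row3 − (12)·row1  ⇒  L[3][1]=12, U row3=(0, 0, 9, 8)

L[1][0] = 12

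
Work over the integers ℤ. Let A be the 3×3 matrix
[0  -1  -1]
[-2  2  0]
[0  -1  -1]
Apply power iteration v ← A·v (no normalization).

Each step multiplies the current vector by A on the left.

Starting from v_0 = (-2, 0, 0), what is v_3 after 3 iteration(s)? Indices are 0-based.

v_3 = (-4, 24, -4)

v_0 = (-2, 0, 0).
v_1 = A·v_0 = (0, 4, 0).
v_2 = A·v_1 = (-4, 8, -4).
v_3 = A·v_2 = (-4, 24, -4).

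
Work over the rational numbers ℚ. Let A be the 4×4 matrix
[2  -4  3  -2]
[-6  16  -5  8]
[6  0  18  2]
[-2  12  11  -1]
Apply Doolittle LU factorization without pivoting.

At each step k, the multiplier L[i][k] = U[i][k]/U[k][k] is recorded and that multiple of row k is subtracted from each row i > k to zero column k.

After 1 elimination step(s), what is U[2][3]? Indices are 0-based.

k=0: U[0][0]=2
  eliminate (1,0): mult=-3, new row 1: (0, 4, 4, 2); set L[1][0]=-3
  eliminate (2,0): mult=3, new row 2: (0, 12, 9, 8); set L[2][0]=3
  eliminate (3,0): mult=-1, new row 3: (0, 8, 14, -3); set L[3][0]=-1

U[2][3] = 8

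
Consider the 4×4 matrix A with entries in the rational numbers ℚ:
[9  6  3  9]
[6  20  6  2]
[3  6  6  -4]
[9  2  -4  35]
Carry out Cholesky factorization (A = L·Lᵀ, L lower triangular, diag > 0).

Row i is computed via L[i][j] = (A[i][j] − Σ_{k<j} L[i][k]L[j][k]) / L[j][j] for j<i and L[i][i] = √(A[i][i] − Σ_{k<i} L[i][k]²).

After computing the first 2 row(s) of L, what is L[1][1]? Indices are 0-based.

Step 1: L[0][0] = √(9) = 3.
  L[1][0] = (6) / L[0][0] = 2.
Step 2: L[1][1] = √(16) = 4.

L[1][1] = 4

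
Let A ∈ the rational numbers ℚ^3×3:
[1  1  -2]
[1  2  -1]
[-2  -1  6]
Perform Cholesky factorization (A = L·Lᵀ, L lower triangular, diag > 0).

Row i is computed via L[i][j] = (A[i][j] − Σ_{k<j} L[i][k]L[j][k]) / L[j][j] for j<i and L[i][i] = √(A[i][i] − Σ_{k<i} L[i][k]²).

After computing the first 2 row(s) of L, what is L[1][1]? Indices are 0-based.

L[1][1] = 1

Step 1: L[0][0] = √(1) = 1.
  L[1][0] = (1) / L[0][0] = 1.
Step 2: L[1][1] = √(1) = 1.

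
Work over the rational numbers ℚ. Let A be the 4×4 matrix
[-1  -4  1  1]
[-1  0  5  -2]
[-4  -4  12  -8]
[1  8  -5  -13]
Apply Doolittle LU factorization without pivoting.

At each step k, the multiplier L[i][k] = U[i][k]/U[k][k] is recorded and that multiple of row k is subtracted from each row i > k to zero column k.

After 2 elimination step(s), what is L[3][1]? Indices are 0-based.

k=0: U[0][0]=-1
  eliminate (1,0): mult=1, new row 1: (0, 4, 4, -3); set L[1][0]=1
  eliminate (2,0): mult=4, new row 2: (0, 12, 8, -12); set L[2][0]=4
  eliminate (3,0): mult=-1, new row 3: (0, 4, -4, -12); set L[3][0]=-1
k=1: U[1][1]=4
  eliminate (2,1): mult=3, new row 2: (0, 0, -4, -3); set L[2][1]=3
  eliminate (3,1): mult=1, new row 3: (0, 0, -8, -9); set L[3][1]=1

L[3][1] = 1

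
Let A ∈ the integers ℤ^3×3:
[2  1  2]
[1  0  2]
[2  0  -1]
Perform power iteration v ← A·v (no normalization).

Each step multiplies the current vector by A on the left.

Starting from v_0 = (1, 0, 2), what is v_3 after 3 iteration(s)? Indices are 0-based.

v_3 = (64, 41, 22)

v_0 = (1, 0, 2).
v_1 = A·v_0 = (6, 5, 0).
v_2 = A·v_1 = (17, 6, 12).
v_3 = A·v_2 = (64, 41, 22).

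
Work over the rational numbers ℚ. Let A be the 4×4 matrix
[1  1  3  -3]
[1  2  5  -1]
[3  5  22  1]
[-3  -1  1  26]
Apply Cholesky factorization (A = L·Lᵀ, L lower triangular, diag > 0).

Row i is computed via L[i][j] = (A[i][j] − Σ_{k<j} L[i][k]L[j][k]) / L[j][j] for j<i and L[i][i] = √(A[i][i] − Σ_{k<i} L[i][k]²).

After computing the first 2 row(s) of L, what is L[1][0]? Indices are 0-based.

L[1][0] = 1

Step 1: L[0][0] = √(1) = 1.
  L[1][0] = (1) / L[0][0] = 1.
Step 2: L[1][1] = √(1) = 1.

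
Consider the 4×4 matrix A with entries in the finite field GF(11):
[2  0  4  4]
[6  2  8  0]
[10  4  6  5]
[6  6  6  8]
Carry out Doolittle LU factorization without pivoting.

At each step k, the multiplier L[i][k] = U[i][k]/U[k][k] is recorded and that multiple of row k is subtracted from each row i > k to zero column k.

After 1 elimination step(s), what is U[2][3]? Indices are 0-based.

U[2][3] = 7

k=0: U[0][0]=2
  eliminate (1,0): mult=3, new row 1: (0, 2, 7, 10); set L[1][0]=3
  eliminate (2,0): mult=5, new row 2: (0, 4, 8, 7); set L[2][0]=5
  eliminate (3,0): mult=3, new row 3: (0, 6, 5, 7); set L[3][0]=3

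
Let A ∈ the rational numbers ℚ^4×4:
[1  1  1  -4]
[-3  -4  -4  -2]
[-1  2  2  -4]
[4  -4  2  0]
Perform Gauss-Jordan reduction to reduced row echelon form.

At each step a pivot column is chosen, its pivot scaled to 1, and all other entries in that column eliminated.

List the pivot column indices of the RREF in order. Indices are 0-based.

step 1: normalize row 0 (÷1) = (1, 1, 1, -4)
  row 1: subtract -3×row0 = (0, -1, -1, -14)
  row 2: subtract -1×row0 = (0, 3, 3, -8)
  row 3: subtract 4×row0 = (0, -8, -2, 16)
step 2: normalize row 1 (÷-1) = (0, 1, 1, 14)
  row 0: subtract 1×row1 = (1, 0, 0, -18)
  row 2: subtract 3×row1 = (0, 0, 0, -50)
  row 3: subtract -8×row1 = (0, 0, 6, 128)
step 3: exchange rows 2,3
step 3: normalize row 2 (÷6) = (0, 0, 1, 64/3)
  row 1: subtract 1×row2 = (0, 1, 0, -22/3)
step 4: normalize row 3 (÷-50) = (0, 0, 0, 1)
  row 0: subtract -18×row3 = (1, 0, 0, 0)
  row 1: subtract -22/3×row3 = (0, 1, 0, 0)
  row 2: subtract 64/3×row3 = (0, 0, 1, 0)

pivot columns: 0, 1, 2, 3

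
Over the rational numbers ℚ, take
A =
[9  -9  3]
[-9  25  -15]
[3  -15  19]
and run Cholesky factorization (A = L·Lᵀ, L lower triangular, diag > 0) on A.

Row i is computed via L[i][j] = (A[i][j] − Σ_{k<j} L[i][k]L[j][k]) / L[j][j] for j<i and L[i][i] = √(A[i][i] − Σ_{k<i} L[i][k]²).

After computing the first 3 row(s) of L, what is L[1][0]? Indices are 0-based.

Step 1: L[0][0] = √(9) = 3.
  L[1][0] = (-9) / L[0][0] = -3.
Step 2: L[1][1] = √(16) = 4.
  L[2][0] = (3) / L[0][0] = 1.
  L[2][1] = (-12) / L[1][1] = -3.
Step 3: L[2][2] = √(9) = 3.

L[1][0] = -3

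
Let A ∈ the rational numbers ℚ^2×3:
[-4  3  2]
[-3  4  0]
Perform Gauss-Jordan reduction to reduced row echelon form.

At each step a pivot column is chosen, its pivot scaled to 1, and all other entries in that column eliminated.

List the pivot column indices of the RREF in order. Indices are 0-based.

pivot columns: 0, 1

step 1: normalize row 0 (÷-4) = (1, -3/4, -1/2)
  row 1: subtract -3×row0 = (0, 7/4, -3/2)
step 2: normalize row 1 (÷7/4) = (0, 1, -6/7)
  row 0: subtract -3/4×row1 = (1, 0, -8/7)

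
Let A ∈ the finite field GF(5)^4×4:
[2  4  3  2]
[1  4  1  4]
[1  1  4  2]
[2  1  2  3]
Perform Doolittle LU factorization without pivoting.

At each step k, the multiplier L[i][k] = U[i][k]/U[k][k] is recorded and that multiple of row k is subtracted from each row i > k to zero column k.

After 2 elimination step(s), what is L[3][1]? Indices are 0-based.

[col 0] pivot 2
  R1 -= 3*R0 → (0, 2, 2, 3)  (L[1][0] := 3)
  R2 -= 3*R0 → (0, 4, 0, 1)  (L[2][0] := 3)
  R3 -= 1*R0 → (0, 2, 4, 1)  (L[3][0] := 1)
[col 1] pivot 2
  R2 -= 2*R1 → (0, 0, 1, 0)  (L[2][1] := 2)
  R3 -= 1*R1 → (0, 0, 2, 3)  (L[3][1] := 1)

L[3][1] = 1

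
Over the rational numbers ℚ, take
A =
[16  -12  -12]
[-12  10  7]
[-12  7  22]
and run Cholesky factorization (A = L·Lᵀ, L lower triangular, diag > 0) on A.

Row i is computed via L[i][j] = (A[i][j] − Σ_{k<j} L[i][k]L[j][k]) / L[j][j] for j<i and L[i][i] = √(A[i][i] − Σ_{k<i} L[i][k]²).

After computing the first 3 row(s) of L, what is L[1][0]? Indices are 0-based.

Step 1: L[0][0] = √(16) = 4.
  L[1][0] = (-12) / L[0][0] = -3.
Step 2: L[1][1] = √(1) = 1.
  L[2][0] = (-12) / L[0][0] = -3.
  L[2][1] = (-2) / L[1][1] = -2.
Step 3: L[2][2] = √(9) = 3.

L[1][0] = -3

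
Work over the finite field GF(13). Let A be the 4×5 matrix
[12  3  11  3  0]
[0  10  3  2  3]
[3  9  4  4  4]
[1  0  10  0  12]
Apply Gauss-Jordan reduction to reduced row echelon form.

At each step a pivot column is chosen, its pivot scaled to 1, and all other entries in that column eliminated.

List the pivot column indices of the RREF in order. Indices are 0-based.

pivot columns: 0, 1, 2, 4

step 1: normalize row 0 (÷12) = (1, 10, 2, 10, 0)
  row 2: subtract 3×row0 = (0, 5, 11, 0, 4)
  row 3: subtract 1×row0 = (0, 3, 8, 3, 12)
step 2: normalize row 1 (÷10) = (0, 1, 12, 8, 12)
  row 0: subtract 10×row1 = (1, 0, 12, 8, 10)
  row 2: subtract 5×row1 = (0, 0, 3, 12, 9)
  row 3: subtract 3×row1 = (0, 0, 11, 5, 2)
step 3: normalize row 2 (÷3) = (0, 0, 1, 4, 3)
  row 0: subtract 12×row2 = (1, 0, 0, 12, 0)
  row 1: subtract 12×row2 = (0, 1, 0, 12, 2)
  row 3: subtract 11×row2 = (0, 0, 0, 0, 8)
skip col 3 (zero from row 3)
step 4: normalize row 3 (÷8) = (0, 0, 0, 0, 1)
  row 1: subtract 2×row3 = (0, 1, 0, 12, 0)
  row 2: subtract 3×row3 = (0, 0, 1, 4, 0)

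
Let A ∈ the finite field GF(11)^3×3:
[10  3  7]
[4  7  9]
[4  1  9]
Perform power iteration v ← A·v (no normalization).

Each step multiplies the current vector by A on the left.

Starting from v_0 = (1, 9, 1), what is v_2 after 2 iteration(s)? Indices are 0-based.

v_0 = (1, 9, 1).
v_1 = A·v_0 = (0, 10, 0).
v_2 = A·v_1 = (8, 4, 10).

v_2 = (8, 4, 10)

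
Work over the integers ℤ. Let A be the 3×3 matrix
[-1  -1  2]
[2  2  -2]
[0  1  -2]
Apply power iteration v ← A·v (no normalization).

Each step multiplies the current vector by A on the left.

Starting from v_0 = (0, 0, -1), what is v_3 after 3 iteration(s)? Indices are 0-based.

v_0 = (0, 0, -1).
v_1 = A·v_0 = (-2, 2, 2).
v_2 = A·v_1 = (4, -4, -2).
v_3 = A·v_2 = (-4, 4, 0).

v_3 = (-4, 4, 0)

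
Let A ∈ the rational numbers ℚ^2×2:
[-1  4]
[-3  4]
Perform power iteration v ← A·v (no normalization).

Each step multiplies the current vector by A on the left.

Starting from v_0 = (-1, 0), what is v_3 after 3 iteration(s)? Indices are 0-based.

v_0 = (-1, 0).
v_1 = A·v_0 = (1, 3).
v_2 = A·v_1 = (11, 9).
v_3 = A·v_2 = (25, 3).

v_3 = (25, 3)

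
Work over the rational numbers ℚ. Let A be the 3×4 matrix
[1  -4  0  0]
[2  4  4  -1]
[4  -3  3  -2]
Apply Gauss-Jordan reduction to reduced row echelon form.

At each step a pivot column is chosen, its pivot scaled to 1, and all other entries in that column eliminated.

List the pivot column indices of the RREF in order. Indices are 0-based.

pivot columns: 0, 1, 2

[1] R0 /= 1  ⇒  (1, -4, 0, 0)
     R1 -= 2·R0  ⇒  (0, 12, 4, -1)
     R2 -= 4·R0  ⇒  (0, 13, 3, -2)
[2] R1 /= 12  ⇒  (0, 1, 1/3, -1/12)
     R0 -= -4·R1  ⇒  (1, 0, 4/3, -1/3)
     R2 -= 13·R1  ⇒  (0, 0, -4/3, -11/12)
[3] R2 /= -4/3  ⇒  (0, 0, 1, 11/16)
     R0 -= 4/3·R2  ⇒  (1, 0, 0, -5/4)
     R1 -= 1/3·R2  ⇒  (0, 1, 0, -5/16)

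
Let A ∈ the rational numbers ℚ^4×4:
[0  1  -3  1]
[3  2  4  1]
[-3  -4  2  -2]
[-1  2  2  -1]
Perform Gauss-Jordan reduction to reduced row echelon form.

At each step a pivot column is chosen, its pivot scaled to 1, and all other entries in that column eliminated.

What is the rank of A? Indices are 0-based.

rank = 4

step 1: exchange rows 0,1
step 1: normalize row 0 (÷3) = (1, 2/3, 4/3, 1/3)
  row 2: subtract -3×row0 = (0, -2, 6, -1)
  row 3: subtract -1×row0 = (0, 8/3, 10/3, -2/3)
step 2: normalize row 1 (÷1) = (0, 1, -3, 1)
  row 0: subtract 2/3×row1 = (1, 0, 10/3, -1/3)
  row 2: subtract -2×row1 = (0, 0, 0, 1)
  row 3: subtract 8/3×row1 = (0, 0, 34/3, -10/3)
step 3: exchange rows 2,3
step 3: normalize row 2 (÷34/3) = (0, 0, 1, -5/17)
  row 0: subtract 10/3×row2 = (1, 0, 0, 11/17)
  row 1: subtract -3×row2 = (0, 1, 0, 2/17)
step 4: normalize row 3 (÷1) = (0, 0, 0, 1)
  row 0: subtract 11/17×row3 = (1, 0, 0, 0)
  row 1: subtract 2/17×row3 = (0, 1, 0, 0)
  row 2: subtract -5/17×row3 = (0, 0, 1, 0)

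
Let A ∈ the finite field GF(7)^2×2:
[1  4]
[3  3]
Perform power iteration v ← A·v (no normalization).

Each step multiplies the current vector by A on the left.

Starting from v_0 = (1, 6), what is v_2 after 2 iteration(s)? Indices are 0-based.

v_2 = (4, 5)

v_0 = (1, 6).
v_1 = A·v_0 = (4, 0).
v_2 = A·v_1 = (4, 5).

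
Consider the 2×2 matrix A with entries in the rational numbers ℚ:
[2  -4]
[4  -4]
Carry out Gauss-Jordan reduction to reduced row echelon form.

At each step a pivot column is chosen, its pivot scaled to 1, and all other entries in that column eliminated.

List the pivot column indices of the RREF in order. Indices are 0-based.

step 1: normalize row 0 (÷2) = (1, -2)
  row 1: subtract 4×row0 = (0, 4)
step 2: normalize row 1 (÷4) = (0, 1)
  row 0: subtract -2×row1 = (1, 0)

pivot columns: 0, 1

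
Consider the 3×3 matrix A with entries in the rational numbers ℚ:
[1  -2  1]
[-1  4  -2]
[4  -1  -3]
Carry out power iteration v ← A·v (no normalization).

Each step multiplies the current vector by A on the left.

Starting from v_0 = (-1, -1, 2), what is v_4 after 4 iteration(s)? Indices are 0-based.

v_4 = (291, -502, 751)

v_0 = (-1, -1, 2).
v_1 = A·v_0 = (3, -7, -9).
v_2 = A·v_1 = (8, -13, 46).
v_3 = A·v_2 = (80, -152, -93).
v_4 = A·v_3 = (291, -502, 751).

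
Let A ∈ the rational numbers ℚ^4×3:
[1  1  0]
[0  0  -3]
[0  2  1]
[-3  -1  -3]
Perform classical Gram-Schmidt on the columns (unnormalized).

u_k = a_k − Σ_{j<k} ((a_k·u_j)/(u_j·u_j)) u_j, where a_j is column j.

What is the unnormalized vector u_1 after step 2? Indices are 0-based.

u_1 = (3/5, 0, 2, 1/5)

Step 1: u_0 = a_0 = (1, 0, 0, -3).
Step 2: u_1 = a_1 − (2/5)·u_0 = (3/5, 0, 2, 1/5).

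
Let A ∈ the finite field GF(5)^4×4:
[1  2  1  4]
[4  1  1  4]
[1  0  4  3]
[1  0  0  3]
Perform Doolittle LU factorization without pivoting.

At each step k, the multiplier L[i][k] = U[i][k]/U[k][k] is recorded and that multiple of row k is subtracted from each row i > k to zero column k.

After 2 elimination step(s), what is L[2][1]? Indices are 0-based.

k=0: U[0][0]=1
  eliminate (1,0): mult=4, new row 1: (0, 3, 2, 3); set L[1][0]=4
  eliminate (2,0): mult=1, new row 2: (0, 3, 3, 4); set L[2][0]=1
  eliminate (3,0): mult=1, new row 3: (0, 3, 4, 4); set L[3][0]=1
k=1: U[1][1]=3
  eliminate (2,1): mult=1, new row 2: (0, 0, 1, 1); set L[2][1]=1
  eliminate (3,1): mult=1, new row 3: (0, 0, 2, 1); set L[3][1]=1

L[2][1] = 1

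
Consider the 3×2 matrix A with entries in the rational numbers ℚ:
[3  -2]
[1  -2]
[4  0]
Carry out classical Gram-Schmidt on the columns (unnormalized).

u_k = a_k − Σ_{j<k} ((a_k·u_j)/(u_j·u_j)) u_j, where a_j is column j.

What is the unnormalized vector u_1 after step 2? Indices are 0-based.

u_1 = (-14/13, -22/13, 16/13)

Step 1: u_0 = a_0 = (3, 1, 4).
Step 2: u_1 = a_1 − (-4/13)·u_0 = (-14/13, -22/13, 16/13).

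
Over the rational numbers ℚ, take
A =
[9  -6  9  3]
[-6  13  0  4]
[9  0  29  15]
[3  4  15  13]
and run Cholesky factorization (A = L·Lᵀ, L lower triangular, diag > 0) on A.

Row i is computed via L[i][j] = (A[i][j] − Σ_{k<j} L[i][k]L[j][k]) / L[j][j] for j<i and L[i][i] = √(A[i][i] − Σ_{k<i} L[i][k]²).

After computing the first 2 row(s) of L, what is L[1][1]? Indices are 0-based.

L[1][1] = 3

Step 1: L[0][0] = √(9) = 3.
  L[1][0] = (-6) / L[0][0] = -2.
Step 2: L[1][1] = √(9) = 3.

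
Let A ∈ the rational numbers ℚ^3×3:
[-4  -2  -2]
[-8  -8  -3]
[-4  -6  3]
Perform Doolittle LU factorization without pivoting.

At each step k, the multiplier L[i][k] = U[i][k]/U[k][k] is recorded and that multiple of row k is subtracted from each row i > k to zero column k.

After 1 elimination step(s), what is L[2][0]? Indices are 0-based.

L[2][0] = 1

Step 1: pivot at (0,0) is -4.
  row1 ← row1 − (2)·row0  ⇒  L[1][0]=2, U row1=(0, -4, 1)
  row2 ← row2 − (1)·row0  ⇒  L[2][0]=1, U row2=(0, -4, 5)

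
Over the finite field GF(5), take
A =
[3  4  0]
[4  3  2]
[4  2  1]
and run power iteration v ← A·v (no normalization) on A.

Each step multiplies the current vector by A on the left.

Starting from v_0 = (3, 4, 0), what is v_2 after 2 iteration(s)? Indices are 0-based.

v_0 = (3, 4, 0).
v_1 = A·v_0 = (0, 4, 0).
v_2 = A·v_1 = (1, 2, 3).

v_2 = (1, 2, 3)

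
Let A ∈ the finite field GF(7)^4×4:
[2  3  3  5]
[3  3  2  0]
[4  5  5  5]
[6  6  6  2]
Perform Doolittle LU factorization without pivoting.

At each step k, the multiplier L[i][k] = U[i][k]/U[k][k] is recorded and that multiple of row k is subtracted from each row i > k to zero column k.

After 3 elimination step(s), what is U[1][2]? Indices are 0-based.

U[1][2] = 1

k=0: U[0][0]=2
  eliminate (1,0): mult=5, new row 1: (0, 2, 1, 3); set L[1][0]=5
  eliminate (2,0): mult=2, new row 2: (0, 6, 6, 2); set L[2][0]=2
  eliminate (3,0): mult=3, new row 3: (0, 4, 4, 1); set L[3][0]=3
k=1: U[1][1]=2
  eliminate (2,1): mult=3, new row 2: (0, 0, 3, 0); set L[2][1]=3
  eliminate (3,1): mult=2, new row 3: (0, 0, 2, 2); set L[3][1]=2
k=2: U[2][2]=3
  eliminate (3,2): mult=3, new row 3: (0, 0, 0, 2); set L[3][2]=3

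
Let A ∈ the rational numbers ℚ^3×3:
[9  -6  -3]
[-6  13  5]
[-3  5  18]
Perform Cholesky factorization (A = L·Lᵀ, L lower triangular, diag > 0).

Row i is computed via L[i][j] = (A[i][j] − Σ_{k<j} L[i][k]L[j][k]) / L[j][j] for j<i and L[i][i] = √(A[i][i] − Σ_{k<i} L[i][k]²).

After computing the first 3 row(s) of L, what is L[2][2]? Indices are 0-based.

L[2][2] = 4

Step 1: L[0][0] = √(9) = 3.
  L[1][0] = (-6) / L[0][0] = -2.
Step 2: L[1][1] = √(9) = 3.
  L[2][0] = (-3) / L[0][0] = -1.
  L[2][1] = (3) / L[1][1] = 1.
Step 3: L[2][2] = √(16) = 4.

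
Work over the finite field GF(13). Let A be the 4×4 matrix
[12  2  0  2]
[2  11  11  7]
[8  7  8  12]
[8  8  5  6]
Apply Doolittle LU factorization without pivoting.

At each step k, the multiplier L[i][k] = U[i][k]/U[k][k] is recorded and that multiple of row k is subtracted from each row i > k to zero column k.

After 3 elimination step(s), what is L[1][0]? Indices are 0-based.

L[1][0] = 11

k=0: U[0][0]=12
  eliminate (1,0): mult=11, new row 1: (0, 2, 11, 11); set L[1][0]=11
  eliminate (2,0): mult=5, new row 2: (0, 10, 8, 2); set L[2][0]=5
  eliminate (3,0): mult=5, new row 3: (0, 11, 5, 9); set L[3][0]=5
k=1: U[1][1]=2
  eliminate (2,1): mult=5, new row 2: (0, 0, 5, 12); set L[2][1]=5
  eliminate (3,1): mult=12, new row 3: (0, 0, 3, 7); set L[3][1]=12
k=2: U[2][2]=5
  eliminate (3,2): mult=11, new row 3: (0, 0, 0, 5); set L[3][2]=11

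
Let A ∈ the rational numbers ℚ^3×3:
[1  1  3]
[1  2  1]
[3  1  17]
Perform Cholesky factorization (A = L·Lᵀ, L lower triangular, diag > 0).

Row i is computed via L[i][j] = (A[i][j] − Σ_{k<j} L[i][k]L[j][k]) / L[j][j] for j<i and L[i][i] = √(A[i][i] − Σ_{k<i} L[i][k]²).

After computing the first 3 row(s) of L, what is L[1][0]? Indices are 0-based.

Step 1: L[0][0] = √(1) = 1.
  L[1][0] = (1) / L[0][0] = 1.
Step 2: L[1][1] = √(1) = 1.
  L[2][0] = (3) / L[0][0] = 3.
  L[2][1] = (-2) / L[1][1] = -2.
Step 3: L[2][2] = √(4) = 2.

L[1][0] = 1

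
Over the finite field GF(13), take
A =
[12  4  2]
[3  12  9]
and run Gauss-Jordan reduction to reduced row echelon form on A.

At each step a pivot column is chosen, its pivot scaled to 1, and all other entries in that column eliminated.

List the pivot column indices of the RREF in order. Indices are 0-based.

pivot columns: 0, 1

pivot(0,0)=12: scale R0 → (1, 9, 11)
  clear (1,0): R1 −= (3)R0 → (0, 11, 2)
pivot(1,1)=11: scale R1 → (0, 1, 12)
  clear (0,1): R0 −= (9)R1 → (1, 0, 7)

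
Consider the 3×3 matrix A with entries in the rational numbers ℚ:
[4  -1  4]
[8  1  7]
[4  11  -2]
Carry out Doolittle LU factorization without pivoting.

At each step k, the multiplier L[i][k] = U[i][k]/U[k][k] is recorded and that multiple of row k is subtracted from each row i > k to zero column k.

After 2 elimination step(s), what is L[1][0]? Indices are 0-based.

k=0: U[0][0]=4
  eliminate (1,0): mult=2, new row 1: (0, 3, -1); set L[1][0]=2
  eliminate (2,0): mult=1, new row 2: (0, 12, -6); set L[2][0]=1
k=1: U[1][1]=3
  eliminate (2,1): mult=4, new row 2: (0, 0, -2); set L[2][1]=4

L[1][0] = 2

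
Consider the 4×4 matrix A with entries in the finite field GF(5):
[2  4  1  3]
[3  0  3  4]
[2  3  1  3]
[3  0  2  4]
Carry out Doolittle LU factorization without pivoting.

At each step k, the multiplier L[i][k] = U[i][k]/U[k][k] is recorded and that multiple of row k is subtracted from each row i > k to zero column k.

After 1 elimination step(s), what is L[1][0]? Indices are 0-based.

Step 1: pivot at (0,0) is 2.
  row1 ← row1 − (4)·row0  ⇒  L[1][0]=4, U row1=(0, 4, 4, 2)
  row2 ← row2 − (1)·row0  ⇒  L[2][0]=1, U row2=(0, 4, 0, 0)
  row3 ← row3 − (4)·row0  ⇒  L[3][0]=4, U row3=(0, 4, 3, 2)

L[1][0] = 4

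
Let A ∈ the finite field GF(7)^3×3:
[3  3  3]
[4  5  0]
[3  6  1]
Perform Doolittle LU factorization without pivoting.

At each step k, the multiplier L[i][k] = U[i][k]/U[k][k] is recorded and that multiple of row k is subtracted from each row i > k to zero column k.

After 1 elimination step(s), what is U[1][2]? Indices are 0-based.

[col 0] pivot 3
  R1 -= 6*R0 → (0, 1, 3)  (L[1][0] := 6)
  R2 -= 1*R0 → (0, 3, 5)  (L[2][0] := 1)

U[1][2] = 3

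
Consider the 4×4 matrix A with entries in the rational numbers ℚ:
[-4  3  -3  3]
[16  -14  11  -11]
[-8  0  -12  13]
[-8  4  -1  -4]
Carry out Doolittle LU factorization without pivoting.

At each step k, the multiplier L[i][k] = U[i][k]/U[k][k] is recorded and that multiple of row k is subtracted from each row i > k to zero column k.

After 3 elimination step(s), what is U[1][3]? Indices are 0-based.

U[1][3] = 1

k=0: U[0][0]=-4
  eliminate (1,0): mult=-4, new row 1: (0, -2, -1, 1); set L[1][0]=-4
  eliminate (2,0): mult=2, new row 2: (0, -6, -6, 7); set L[2][0]=2
  eliminate (3,0): mult=2, new row 3: (0, -2, 5, -10); set L[3][0]=2
k=1: U[1][1]=-2
  eliminate (2,1): mult=3, new row 2: (0, 0, -3, 4); set L[2][1]=3
  eliminate (3,1): mult=1, new row 3: (0, 0, 6, -11); set L[3][1]=1
k=2: U[2][2]=-3
  eliminate (3,2): mult=-2, new row 3: (0, 0, 0, -3); set L[3][2]=-2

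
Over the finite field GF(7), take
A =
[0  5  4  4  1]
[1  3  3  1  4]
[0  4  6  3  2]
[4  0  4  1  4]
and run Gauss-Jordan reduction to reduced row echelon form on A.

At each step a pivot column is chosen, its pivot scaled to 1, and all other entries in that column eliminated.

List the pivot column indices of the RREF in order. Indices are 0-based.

pivot columns: 0, 1, 2, 3

pivot(0,0): swap R0↔R1
pivot(0,0)=1: scale R0 → (1, 3, 3, 1, 4)
  clear (3,0): R3 −= (4)R0 → (0, 2, 6, 4, 2)
pivot(1,1)=5: scale R1 → (0, 1, 5, 5, 3)
  clear (0,1): R0 −= (3)R1 → (1, 0, 2, 0, 2)
  clear (2,1): R2 −= (4)R1 → (0, 0, 0, 4, 4)
  clear (3,1): R3 −= (2)R1 → (0, 0, 3, 1, 3)
pivot(2,2): swap R2↔R3
pivot(2,2)=3: scale R2 → (0, 0, 1, 5, 1)
  clear (0,2): R0 −= (2)R2 → (1, 0, 0, 4, 0)
  clear (1,2): R1 −= (5)R2 → (0, 1, 0, 1, 5)
pivot(3,3)=4: scale R3 → (0, 0, 0, 1, 1)
  clear (0,3): R0 −= (4)R3 → (1, 0, 0, 0, 3)
  clear (1,3): R1 −= (1)R3 → (0, 1, 0, 0, 4)
  clear (2,3): R2 −= (5)R3 → (0, 0, 1, 0, 3)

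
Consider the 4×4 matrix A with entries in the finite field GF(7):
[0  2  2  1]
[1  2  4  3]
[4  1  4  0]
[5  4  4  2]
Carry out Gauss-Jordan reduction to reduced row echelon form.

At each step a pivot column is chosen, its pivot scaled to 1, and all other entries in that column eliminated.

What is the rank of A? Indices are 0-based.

[1] R0 <-> R1
[1] R0 /= 1  ⇒  (1, 2, 4, 3)
     R2 -= 4·R0  ⇒  (0, 0, 2, 2)
     R3 -= 5·R0  ⇒  (0, 1, 5, 1)
[2] R1 /= 2  ⇒  (0, 1, 1, 4)
     R0 -= 2·R1  ⇒  (1, 0, 2, 2)
     R3 -= 1·R1  ⇒  (0, 0, 4, 4)
[3] R2 /= 2  ⇒  (0, 0, 1, 1)
     R0 -= 2·R2  ⇒  (1, 0, 0, 0)
     R1 -= 1·R2  ⇒  (0, 1, 0, 3)
     R3 -= 4·R2  ⇒  (0, 0, 0, 0)
column 3 empty below row 3

rank = 3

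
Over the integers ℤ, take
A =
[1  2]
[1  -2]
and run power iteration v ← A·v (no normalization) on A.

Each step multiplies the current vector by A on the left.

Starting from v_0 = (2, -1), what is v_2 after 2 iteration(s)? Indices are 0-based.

v_0 = (2, -1).
v_1 = A·v_0 = (0, 4).
v_2 = A·v_1 = (8, -8).

v_2 = (8, -8)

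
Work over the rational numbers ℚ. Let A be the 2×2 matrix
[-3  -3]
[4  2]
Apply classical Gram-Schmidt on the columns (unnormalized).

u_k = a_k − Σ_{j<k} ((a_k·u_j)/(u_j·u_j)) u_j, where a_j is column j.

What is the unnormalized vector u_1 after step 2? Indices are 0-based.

Step 1: u_0 = a_0 = (-3, 4).
Step 2: u_1 = a_1 − (17/25)·u_0 = (-24/25, -18/25).

u_1 = (-24/25, -18/25)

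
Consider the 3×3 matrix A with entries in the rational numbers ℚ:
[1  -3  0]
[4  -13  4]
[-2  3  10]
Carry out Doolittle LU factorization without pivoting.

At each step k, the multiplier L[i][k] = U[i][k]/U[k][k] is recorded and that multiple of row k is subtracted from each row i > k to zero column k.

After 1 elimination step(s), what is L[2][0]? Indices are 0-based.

Step 1: pivot at (0,0) is 1.
  row1 ← row1 − (4)·row0  ⇒  L[1][0]=4, U row1=(0, -1, 4)
  row2 ← row2 − (-2)·row0  ⇒  L[2][0]=-2, U row2=(0, -3, 10)

L[2][0] = -2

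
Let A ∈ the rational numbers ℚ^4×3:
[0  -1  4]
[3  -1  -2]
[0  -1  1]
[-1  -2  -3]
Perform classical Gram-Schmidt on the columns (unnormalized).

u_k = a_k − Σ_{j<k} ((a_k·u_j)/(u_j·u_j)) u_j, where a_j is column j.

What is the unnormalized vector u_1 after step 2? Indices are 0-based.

u_1 = (-1, -7/10, -1, -21/10)

Step 1: u_0 = a_0 = (0, 3, 0, -1).
Step 2: u_1 = a_1 − (-1/10)·u_0 = (-1, -7/10, -1, -21/10).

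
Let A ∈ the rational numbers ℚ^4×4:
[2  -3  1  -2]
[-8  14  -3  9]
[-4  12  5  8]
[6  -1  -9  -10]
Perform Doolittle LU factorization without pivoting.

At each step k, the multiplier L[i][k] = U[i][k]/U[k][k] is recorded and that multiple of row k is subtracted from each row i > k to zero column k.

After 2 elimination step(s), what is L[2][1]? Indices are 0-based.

Step 1: pivot at (0,0) is 2.
  row1 ← row1 − (-4)·row0  ⇒  L[1][0]=-4, U row1=(0, 2, 1, 1)
  row2 ← row2 − (-2)·row0  ⇒  L[2][0]=-2, U row2=(0, 6, 7, 4)
  row3 ← row3 − (3)·row0  ⇒  L[3][0]=3, U row3=(0, 8, -12, -4)
Step 2: pivot at (1,1) is 2.
  row2 ← row2 − (3)·row1  ⇒  L[2][1]=3, U row2=(0, 0, 4, 1)
  row3 ← row3 − (4)·row1  ⇒  L[3][1]=4, U row3=(0, 0, -16, -8)

L[2][1] = 3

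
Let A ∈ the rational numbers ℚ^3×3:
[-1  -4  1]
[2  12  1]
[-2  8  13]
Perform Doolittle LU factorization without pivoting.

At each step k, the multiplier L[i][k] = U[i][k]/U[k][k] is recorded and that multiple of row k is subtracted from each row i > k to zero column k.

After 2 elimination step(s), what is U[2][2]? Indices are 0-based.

U[2][2] = -1

[col 0] pivot -1
  R1 -= -2*R0 → (0, 4, 3)  (L[1][0] := -2)
  R2 -= 2*R0 → (0, 16, 11)  (L[2][0] := 2)
[col 1] pivot 4
  R2 -= 4*R1 → (0, 0, -1)  (L[2][1] := 4)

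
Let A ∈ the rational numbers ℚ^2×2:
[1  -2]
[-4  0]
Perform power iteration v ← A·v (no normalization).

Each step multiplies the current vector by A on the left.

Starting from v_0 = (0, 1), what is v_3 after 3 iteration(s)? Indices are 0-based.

v_0 = (0, 1).
v_1 = A·v_0 = (-2, 0).
v_2 = A·v_1 = (-2, 8).
v_3 = A·v_2 = (-18, 8).

v_3 = (-18, 8)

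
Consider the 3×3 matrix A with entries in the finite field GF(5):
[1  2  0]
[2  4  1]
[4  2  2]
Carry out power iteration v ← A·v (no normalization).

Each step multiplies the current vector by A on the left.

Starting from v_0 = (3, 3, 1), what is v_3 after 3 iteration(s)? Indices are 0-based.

v_3 = (0, 4, 4)

v_0 = (3, 3, 1).
v_1 = A·v_0 = (4, 4, 0).
v_2 = A·v_1 = (2, 4, 4).
v_3 = A·v_2 = (0, 4, 4).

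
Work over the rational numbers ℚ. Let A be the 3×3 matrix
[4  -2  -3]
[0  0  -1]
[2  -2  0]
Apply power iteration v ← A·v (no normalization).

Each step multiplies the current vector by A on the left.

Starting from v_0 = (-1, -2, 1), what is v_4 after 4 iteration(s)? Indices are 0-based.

v_0 = (-1, -2, 1).
v_1 = A·v_0 = (-3, -1, 2).
v_2 = A·v_1 = (-16, -2, -4).
v_3 = A·v_2 = (-48, 4, -28).
v_4 = A·v_3 = (-116, 28, -104).

v_4 = (-116, 28, -104)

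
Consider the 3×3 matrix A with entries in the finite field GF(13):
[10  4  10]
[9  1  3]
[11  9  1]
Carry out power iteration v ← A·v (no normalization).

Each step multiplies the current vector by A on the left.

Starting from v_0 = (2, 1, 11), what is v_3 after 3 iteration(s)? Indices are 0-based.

v_0 = (2, 1, 11).
v_1 = A·v_0 = (4, 0, 3).
v_2 = A·v_1 = (5, 6, 8).
v_3 = A·v_2 = (11, 10, 0).

v_3 = (11, 10, 0)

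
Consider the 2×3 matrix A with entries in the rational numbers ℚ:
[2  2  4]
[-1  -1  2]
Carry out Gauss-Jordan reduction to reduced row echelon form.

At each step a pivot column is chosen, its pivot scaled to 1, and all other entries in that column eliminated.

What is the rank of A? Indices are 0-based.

[1] R0 /= 2  ⇒  (1, 1, 2)
     R1 -= -1·R0  ⇒  (0, 0, 4)
column 1 empty below row 1
[2] R1 /= 4  ⇒  (0, 0, 1)
     R0 -= 2·R1  ⇒  (1, 1, 0)

rank = 2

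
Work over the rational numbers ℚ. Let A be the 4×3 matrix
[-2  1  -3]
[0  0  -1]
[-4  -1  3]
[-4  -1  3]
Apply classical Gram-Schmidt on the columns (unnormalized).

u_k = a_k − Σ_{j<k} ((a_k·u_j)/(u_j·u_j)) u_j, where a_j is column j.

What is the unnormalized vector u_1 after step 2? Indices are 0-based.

u_1 = (4/3, 0, -1/3, -1/3)

Step 1: u_0 = a_0 = (-2, 0, -4, -4).
Step 2: u_1 = a_1 − (1/6)·u_0 = (4/3, 0, -1/3, -1/3).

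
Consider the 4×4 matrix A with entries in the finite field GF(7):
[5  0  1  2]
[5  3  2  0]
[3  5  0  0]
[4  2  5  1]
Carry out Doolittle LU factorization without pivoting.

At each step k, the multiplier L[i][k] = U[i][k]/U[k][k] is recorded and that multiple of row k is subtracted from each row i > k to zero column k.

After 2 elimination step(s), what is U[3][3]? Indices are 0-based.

U[3][3] = 4

Step 1: pivot at (0,0) is 5.
  row1 ← row1 − (1)·row0  ⇒  L[1][0]=1, U row1=(0, 3, 1, 5)
  row2 ← row2 − (2)·row0  ⇒  L[2][0]=2, U row2=(0, 5, 5, 3)
  row3 ← row3 − (5)·row0  ⇒  L[3][0]=5, U row3=(0, 2, 0, 5)
Step 2: pivot at (1,1) is 3.
  row2 ← row2 − (4)·row1  ⇒  L[2][1]=4, U row2=(0, 0, 1, 4)
  row3 ← row3 − (3)·row1  ⇒  L[3][1]=3, U row3=(0, 0, 4, 4)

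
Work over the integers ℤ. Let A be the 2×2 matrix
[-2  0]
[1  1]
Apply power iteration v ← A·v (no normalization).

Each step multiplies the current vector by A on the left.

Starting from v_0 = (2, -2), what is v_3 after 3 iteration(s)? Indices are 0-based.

v_0 = (2, -2).
v_1 = A·v_0 = (-4, 0).
v_2 = A·v_1 = (8, -4).
v_3 = A·v_2 = (-16, 4).

v_3 = (-16, 4)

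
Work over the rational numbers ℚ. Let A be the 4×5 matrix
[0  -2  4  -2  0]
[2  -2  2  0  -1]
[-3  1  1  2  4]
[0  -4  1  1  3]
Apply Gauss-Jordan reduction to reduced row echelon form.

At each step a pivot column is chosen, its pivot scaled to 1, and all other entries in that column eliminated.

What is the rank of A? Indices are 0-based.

rank = 4

pivot(0,0): swap R0↔R1
pivot(0,0)=2: scale R0 → (1, -1, 1, 0, -1/2)
  clear (2,0): R2 −= (-3)R0 → (0, -2, 4, 2, 5/2)
pivot(1,1)=-2: scale R1 → (0, 1, -2, 1, 0)
  clear (0,1): R0 −= (-1)R1 → (1, 0, -1, 1, -1/2)
  clear (2,1): R2 −= (-2)R1 → (0, 0, 0, 4, 5/2)
  clear (3,1): R3 −= (-4)R1 → (0, 0, -7, 5, 3)
pivot(2,2): swap R2↔R3
pivot(2,2)=-7: scale R2 → (0, 0, 1, -5/7, -3/7)
  clear (0,2): R0 −= (-1)R2 → (1, 0, 0, 2/7, -13/14)
  clear (1,2): R1 −= (-2)R2 → (0, 1, 0, -3/7, -6/7)
pivot(3,3)=4: scale R3 → (0, 0, 0, 1, 5/8)
  clear (0,3): R0 −= (2/7)R3 → (1, 0, 0, 0, -31/28)
  clear (1,3): R1 −= (-3/7)R3 → (0, 1, 0, 0, -33/56)
  clear (2,3): R2 −= (-5/7)R3 → (0, 0, 1, 0, 1/56)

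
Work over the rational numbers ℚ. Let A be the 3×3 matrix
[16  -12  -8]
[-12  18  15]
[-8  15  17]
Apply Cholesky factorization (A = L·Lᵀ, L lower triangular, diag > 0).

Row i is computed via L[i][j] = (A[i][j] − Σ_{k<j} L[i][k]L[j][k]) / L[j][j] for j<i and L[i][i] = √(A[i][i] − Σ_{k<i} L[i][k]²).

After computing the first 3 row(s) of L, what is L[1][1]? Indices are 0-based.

Step 1: L[0][0] = √(16) = 4.
  L[1][0] = (-12) / L[0][0] = -3.
Step 2: L[1][1] = √(9) = 3.
  L[2][0] = (-8) / L[0][0] = -2.
  L[2][1] = (9) / L[1][1] = 3.
Step 3: L[2][2] = √(4) = 2.

L[1][1] = 3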